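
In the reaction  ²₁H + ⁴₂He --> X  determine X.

Conserve mass number: 2 + 4 = A, so A = 6.
Conserve atomic number: 1 + 2 = Z, so Z = 3.
Z = 3 is lithium, so the species is ⁶₃Li.

Li-6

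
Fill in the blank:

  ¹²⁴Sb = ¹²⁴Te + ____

Conserve mass number: 124 = 124 + A, so A = 0.
Conserve atomic number: 51 = 52 + Z, so Z = -1.
A = 0 and Z = -1 is e⁻ — a beta-minus particle.

beta-minus particle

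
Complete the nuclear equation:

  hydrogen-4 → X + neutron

H-3

Conserve mass number: 4 = A + 1, so A = 3.
Conserve atomic number: 1 = Z + 0, so Z = 1.
A = 3 and Z = 1 is hydrogen-3 — a triton.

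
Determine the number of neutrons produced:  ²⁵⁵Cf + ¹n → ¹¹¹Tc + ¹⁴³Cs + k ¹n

2

Conserve mass number: 256 = 111 + 143 + k, so k = 256 − 254 = 2.
Check atomic number: 98 = 43 + 55 + 0 = 98. ✓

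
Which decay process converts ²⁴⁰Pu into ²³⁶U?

ΔA = 236 − 240 = -4; ΔZ = 92 − 94 = -2.
A drops by 4 and Z drops by 2 — the signature of alpha emission.

alpha decay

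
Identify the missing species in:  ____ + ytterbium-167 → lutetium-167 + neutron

proton

Conserve mass number: A + 167 = 167 + 1, so A = 1.
Conserve atomic number: Z + 70 = 71 + 0, so Z = 1.
A = 1 and Z = 1 is hydrogen-1 — a proton.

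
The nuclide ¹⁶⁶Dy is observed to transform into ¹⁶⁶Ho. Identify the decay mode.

ΔA = 166 − 166 = 0; ΔZ = 67 − 66 = +1.
A is unchanged and Z rises by 1 — a neutron has become a proton (β⁻ decay).

beta-minus decay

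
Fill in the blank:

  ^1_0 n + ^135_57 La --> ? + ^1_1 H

Ba-135

Conserve mass number: 1 + 135 = A + 1, so A = 135.
Conserve atomic number: 0 + 57 = Z + 1, so Z = 56.
Z = 56 is barium, so the species is ^135_56 Ba.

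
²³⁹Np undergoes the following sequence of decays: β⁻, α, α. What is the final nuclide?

Th-231

Start: (A, Z) = (239, 93).
After β⁻: (239, 94).
After α: (235, 92).
After α: (231, 90).
Z = 90 is thorium.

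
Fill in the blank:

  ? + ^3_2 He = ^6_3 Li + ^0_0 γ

Conserve mass number: A + 3 = 6 + 0, so A = 3.
Conserve atomic number: Z + 2 = 3 + 0, so Z = 1.
A = 3 and Z = 1 is ^3_1 H — a triton.

triton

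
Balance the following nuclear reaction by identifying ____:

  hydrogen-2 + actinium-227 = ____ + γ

Th-229

Conserve mass number: 2 + 227 = A + 0, so A = 229.
Conserve atomic number: 1 + 89 = Z + 0, so Z = 90.
Z = 90 is thorium, so the species is thorium-229.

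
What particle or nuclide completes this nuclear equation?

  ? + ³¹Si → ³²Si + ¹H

deuteron

Conserve mass number: A + 31 = 32 + 1, so A = 2.
Conserve atomic number: Z + 14 = 14 + 1, so Z = 1.
A = 2 and Z = 1 is ²H — a deuteron.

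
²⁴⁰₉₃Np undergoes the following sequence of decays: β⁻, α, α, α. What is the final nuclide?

Start: (A, Z) = (240, 93).
After β⁻: (240, 94).
After α: (236, 92).
After α: (232, 90).
After α: (228, 88).
Z = 88 is radium.

Ra-228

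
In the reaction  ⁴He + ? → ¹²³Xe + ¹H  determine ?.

I-120

Conserve mass number: 4 + A = 123 + 1, so A = 120.
Conserve atomic number: 2 + Z = 54 + 1, so Z = 53.
Z = 53 is iodine, so the species is ¹²⁰I.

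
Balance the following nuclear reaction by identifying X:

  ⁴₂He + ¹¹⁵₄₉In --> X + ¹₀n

Conserve mass number: 4 + 115 = A + 1, so A = 118.
Conserve atomic number: 2 + 49 = Z + 0, so Z = 51.
Z = 51 is antimony, so the species is ¹¹⁸₅₁Sb.

Sb-118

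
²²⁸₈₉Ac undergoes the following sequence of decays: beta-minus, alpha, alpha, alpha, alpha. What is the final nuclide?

Start: (A, Z) = (228, 89).
After β⁻: (228, 90).
After α: (224, 88).
After α: (220, 86).
After α: (216, 84).
After α: (212, 82).
Z = 82 is lead.

Pb-212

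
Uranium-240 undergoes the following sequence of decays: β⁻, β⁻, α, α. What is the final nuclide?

Start: (A, Z) = (240, 92).
After β⁻: (240, 93).
After β⁻: (240, 94).
After α: (236, 92).
After α: (232, 90).
Z = 90 is thorium.

Th-232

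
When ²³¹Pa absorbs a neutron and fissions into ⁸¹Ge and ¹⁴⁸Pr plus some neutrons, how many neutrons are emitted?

3

Conserve mass number: 232 = 81 + 148 + k, so k = 232 − 229 = 3.
Check atomic number: 91 = 32 + 59 + 0 = 91. ✓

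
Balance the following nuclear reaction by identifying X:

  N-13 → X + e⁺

C-13

Conserve mass number: 13 = A + 0, so A = 13.
Conserve atomic number: 7 = Z + 1, so Z = 6.
Z = 6 is carbon, so the species is C-13.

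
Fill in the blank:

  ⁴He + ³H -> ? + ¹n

Conserve mass number: 4 + 3 = A + 1, so A = 6.
Conserve atomic number: 2 + 1 = Z + 0, so Z = 3.
Z = 3 is lithium, so the species is ⁶Li.

Li-6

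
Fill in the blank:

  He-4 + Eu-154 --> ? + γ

Tb-158

Conserve mass number: 4 + 154 = A + 0, so A = 158.
Conserve atomic number: 2 + 63 = Z + 0, so Z = 65.
Z = 65 is terbium, so the species is Tb-158.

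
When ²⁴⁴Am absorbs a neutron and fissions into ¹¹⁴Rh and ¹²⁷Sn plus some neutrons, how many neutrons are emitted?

4

Conserve mass number: 245 = 114 + 127 + k, so k = 245 − 241 = 4.
Check atomic number: 95 = 45 + 50 + 0 = 95. ✓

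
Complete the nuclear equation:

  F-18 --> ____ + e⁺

Conserve mass number: 18 = A + 0, so A = 18.
Conserve atomic number: 9 = Z + 1, so Z = 8.
Z = 8 is oxygen, so the species is O-18.

O-18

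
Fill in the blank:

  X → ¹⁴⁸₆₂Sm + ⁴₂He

Conserve mass number: A = 148 + 4, so A = 152.
Conserve atomic number: Z = 62 + 2, so Z = 64.
Z = 64 is gadolinium, so the species is ¹⁵²₆₄Gd.

Gd-152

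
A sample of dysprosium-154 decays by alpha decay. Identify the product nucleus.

Alpha decay: mass number changes by -4, atomic number by -2.
A: 154 − 4 = 150; Z: 66 − 2 = 64.
Z = 64 is gadolinium, so the daughter is gadolinium-150.

Gd-150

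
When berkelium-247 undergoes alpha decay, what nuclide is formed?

Am-243

Alpha decay: mass number changes by -4, atomic number by -2.
A: 247 − 4 = 243; Z: 97 − 2 = 95.
Z = 95 is americium, so the daughter is americium-243.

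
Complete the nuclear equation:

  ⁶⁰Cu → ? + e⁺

Conserve mass number: 60 = A + 0, so A = 60.
Conserve atomic number: 29 = Z + 1, so Z = 28.
Z = 28 is nickel, so the species is ⁶⁰Ni.

Ni-60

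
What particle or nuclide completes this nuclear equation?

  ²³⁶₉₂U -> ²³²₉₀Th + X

alpha particle

Conserve mass number: 236 = 232 + A, so A = 4.
Conserve atomic number: 92 = 90 + Z, so Z = 2.
A = 4 and Z = 2 is ⁴₂He — an alpha particle.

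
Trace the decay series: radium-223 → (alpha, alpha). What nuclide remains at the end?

Start: (A, Z) = (223, 88).
After α: (219, 86).
After α: (215, 84).
Z = 84 is polonium.

Po-215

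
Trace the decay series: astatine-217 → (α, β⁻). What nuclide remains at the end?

Start: (A, Z) = (217, 85).
After α: (213, 83).
After β⁻: (213, 84).
Z = 84 is polonium.

Po-213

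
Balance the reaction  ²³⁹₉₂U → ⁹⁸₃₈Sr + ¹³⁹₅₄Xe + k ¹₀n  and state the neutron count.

Conserve mass number: 239 = 98 + 139 + k, so k = 239 − 237 = 2.
Check atomic number: 92 = 38 + 54 + 0 = 92. ✓

2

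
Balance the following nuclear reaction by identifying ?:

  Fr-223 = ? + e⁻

Ra-223

Conserve mass number: 223 = A + 0, so A = 223.
Conserve atomic number: 87 = Z − 1, so Z = 88.
Z = 88 is radium, so the species is Ra-223.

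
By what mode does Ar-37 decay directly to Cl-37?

ΔA = 37 − 37 = 0; ΔZ = 17 − 18 = -1.
A is unchanged and Z drops by 1 — a proton has become a neutron (β⁺ emission or electron capture).

beta-plus decay or electron capture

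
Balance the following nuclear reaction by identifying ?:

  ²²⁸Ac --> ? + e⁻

Conserve mass number: 228 = A + 0, so A = 228.
Conserve atomic number: 89 = Z − 1, so Z = 90.
Z = 90 is thorium, so the species is ²²⁸Th.

Th-228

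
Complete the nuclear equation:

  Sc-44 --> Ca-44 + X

Conserve mass number: 44 = 44 + A, so A = 0.
Conserve atomic number: 21 = 20 + Z, so Z = 1.
A = 0 and Z = 1 is e⁺ — a positron.

positron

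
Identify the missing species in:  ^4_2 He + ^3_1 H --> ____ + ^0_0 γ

Li-7

Conserve mass number: 4 + 3 = A + 0, so A = 7.
Conserve atomic number: 2 + 1 = Z + 0, so Z = 3.
Z = 3 is lithium, so the species is ^7_3 Li.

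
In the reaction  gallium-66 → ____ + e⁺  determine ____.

Zn-66

Conserve mass number: 66 = A + 0, so A = 66.
Conserve atomic number: 31 = Z + 1, so Z = 30.
Z = 30 is zinc, so the species is zinc-66.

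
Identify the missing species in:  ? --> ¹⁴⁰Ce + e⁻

Conserve mass number: A = 140 + 0, so A = 140.
Conserve atomic number: Z = 58 − 1, so Z = 57.
Z = 57 is lanthanum, so the species is ¹⁴⁰La.

La-140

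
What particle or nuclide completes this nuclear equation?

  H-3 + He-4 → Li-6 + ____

Conserve mass number: 3 + 4 = 6 + A, so A = 1.
Conserve atomic number: 1 + 2 = 3 + Z, so Z = 0.
A = 1 and Z = 0 is n — a neutron.

neutron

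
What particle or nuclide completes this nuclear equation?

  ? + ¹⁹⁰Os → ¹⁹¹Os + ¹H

Conserve mass number: A + 190 = 191 + 1, so A = 2.
Conserve atomic number: Z + 76 = 76 + 1, so Z = 1.
A = 2 and Z = 1 is ²H — a deuteron.

deuteron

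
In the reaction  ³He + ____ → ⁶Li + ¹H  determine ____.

alpha particle

Conserve mass number: 3 + A = 6 + 1, so A = 4.
Conserve atomic number: 2 + Z = 3 + 1, so Z = 2.
A = 4 and Z = 2 is ⁴He — an alpha particle.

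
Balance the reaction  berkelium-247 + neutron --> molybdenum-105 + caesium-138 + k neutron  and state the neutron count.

Conserve mass number: 248 = 105 + 138 + k, so k = 248 − 243 = 5.
Check atomic number: 97 = 42 + 55 + 0 = 97. ✓

5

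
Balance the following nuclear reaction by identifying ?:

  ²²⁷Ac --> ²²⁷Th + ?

beta-minus particle

Conserve mass number: 227 = 227 + A, so A = 0.
Conserve atomic number: 89 = 90 + Z, so Z = -1.
A = 0 and Z = -1 is e⁻ — a beta-minus particle.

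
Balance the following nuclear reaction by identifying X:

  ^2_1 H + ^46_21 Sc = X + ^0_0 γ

Ti-48

Conserve mass number: 2 + 46 = A + 0, so A = 48.
Conserve atomic number: 1 + 21 = Z + 0, so Z = 22.
Z = 22 is titanium, so the species is ^48_22 Ti.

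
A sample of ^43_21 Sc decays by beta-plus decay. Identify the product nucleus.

Beta-plus decay: mass number changes by +0, atomic number by -1.
A: 43 = 43; Z: 21 − 1 = 20.
Z = 20 is calcium, so the daughter is ^43_20 Ca.

Ca-43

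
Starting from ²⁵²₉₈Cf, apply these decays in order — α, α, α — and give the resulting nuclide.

U-240

Start: (A, Z) = (252, 98).
After α: (248, 96).
After α: (244, 94).
After α: (240, 92).
Z = 92 is uranium.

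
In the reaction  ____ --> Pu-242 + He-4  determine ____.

Cm-246

Conserve mass number: A = 242 + 4, so A = 246.
Conserve atomic number: Z = 94 + 2, so Z = 96.
Z = 96 is curium, so the species is Cm-246.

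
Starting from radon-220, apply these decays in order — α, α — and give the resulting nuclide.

Start: (A, Z) = (220, 86).
After α: (216, 84).
After α: (212, 82).
Z = 82 is lead.

Pb-212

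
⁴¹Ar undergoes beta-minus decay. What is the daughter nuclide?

K-41

Beta-minus decay: mass number changes by +0, atomic number by +1.
A: 41 = 41; Z: 18 + 1 = 19.
Z = 19 is potassium, so the daughter is ⁴¹K.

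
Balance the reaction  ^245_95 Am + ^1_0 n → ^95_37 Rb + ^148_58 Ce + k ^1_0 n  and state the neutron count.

3

Conserve mass number: 246 = 95 + 148 + k, so k = 246 − 243 = 3.
Check atomic number: 95 = 37 + 58 + 0 = 95. ✓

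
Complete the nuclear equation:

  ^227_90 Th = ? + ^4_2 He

Conserve mass number: 227 = A + 4, so A = 223.
Conserve atomic number: 90 = Z + 2, so Z = 88.
Z = 88 is radium, so the species is ^223_88 Ra.

Ra-223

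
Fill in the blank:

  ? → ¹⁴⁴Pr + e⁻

Ce-144

Conserve mass number: A = 144 + 0, so A = 144.
Conserve atomic number: Z = 59 − 1, so Z = 58.
Z = 58 is cerium, so the species is ¹⁴⁴Ce.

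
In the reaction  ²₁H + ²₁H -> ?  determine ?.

He-4

Conserve mass number: 2 + 2 = A, so A = 4.
Conserve atomic number: 1 + 1 = Z, so Z = 2.
A = 4 and Z = 2 is ⁴₂He — an alpha particle.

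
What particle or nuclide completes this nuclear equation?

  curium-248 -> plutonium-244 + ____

Conserve mass number: 248 = 244 + A, so A = 4.
Conserve atomic number: 96 = 94 + Z, so Z = 2.
A = 4 and Z = 2 is helium-4 — an alpha particle.

alpha particle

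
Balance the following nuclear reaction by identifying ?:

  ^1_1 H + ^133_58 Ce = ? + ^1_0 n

Pr-133

Conserve mass number: 1 + 133 = A + 1, so A = 133.
Conserve atomic number: 1 + 58 = Z + 0, so Z = 59.
Z = 59 is praseodymium, so the species is ^133_59 Pr.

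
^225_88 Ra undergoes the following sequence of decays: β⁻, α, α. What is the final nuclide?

At-217

Start: (A, Z) = (225, 88).
After β⁻: (225, 89).
After α: (221, 87).
After α: (217, 85).
Z = 85 is astatine.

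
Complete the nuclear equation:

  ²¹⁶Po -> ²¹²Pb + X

alpha particle

Conserve mass number: 216 = 212 + A, so A = 4.
Conserve atomic number: 84 = 82 + Z, so Z = 2.
A = 4 and Z = 2 is ⁴He — an alpha particle.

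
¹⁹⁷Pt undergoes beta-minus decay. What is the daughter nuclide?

Au-197

Beta-minus decay: mass number changes by +0, atomic number by +1.
A: 197 = 197; Z: 78 + 1 = 79.
Z = 79 is gold, so the daughter is ¹⁹⁷Au.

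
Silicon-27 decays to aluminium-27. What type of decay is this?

ΔA = 27 − 27 = 0; ΔZ = 13 − 14 = -1.
A is unchanged and Z drops by 1 — a proton has become a neutron (β⁺ emission or electron capture).

beta-plus decay or electron capture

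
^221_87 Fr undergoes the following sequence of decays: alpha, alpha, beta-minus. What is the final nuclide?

Start: (A, Z) = (221, 87).
After α: (217, 85).
After α: (213, 83).
After β⁻: (213, 84).
Z = 84 is polonium.

Po-213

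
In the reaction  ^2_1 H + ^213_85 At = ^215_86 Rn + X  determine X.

gamma ray

Conserve mass number: 2 + 213 = 215 + A, so A = 0.
Conserve atomic number: 1 + 85 = 86 + Z, so Z = 0.
A = 0 and Z = 0 is ^0_0 γ — a gamma ray.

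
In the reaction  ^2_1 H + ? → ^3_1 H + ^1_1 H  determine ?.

Conserve mass number: 2 + A = 3 + 1, so A = 2.
Conserve atomic number: 1 + Z = 1 + 1, so Z = 1.
A = 2 and Z = 1 is ^2_1 H — a deuteron.

deuteron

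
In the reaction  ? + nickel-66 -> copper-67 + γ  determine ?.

proton

Conserve mass number: A + 66 = 67 + 0, so A = 1.
Conserve atomic number: Z + 28 = 29 + 0, so Z = 1.
A = 1 and Z = 1 is hydrogen-1 — a proton.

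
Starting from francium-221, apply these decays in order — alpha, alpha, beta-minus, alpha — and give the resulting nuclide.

Start: (A, Z) = (221, 87).
After α: (217, 85).
After α: (213, 83).
After β⁻: (213, 84).
After α: (209, 82).
Z = 82 is lead.

Pb-209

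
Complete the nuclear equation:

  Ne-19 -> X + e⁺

Conserve mass number: 19 = A + 0, so A = 19.
Conserve atomic number: 10 = Z + 1, so Z = 9.
Z = 9 is fluorine, so the species is F-19.

F-19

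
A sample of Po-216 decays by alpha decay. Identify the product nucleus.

Alpha decay: mass number changes by -4, atomic number by -2.
A: 216 − 4 = 212; Z: 84 − 2 = 82.
Z = 82 is lead, so the daughter is Pb-212.

Pb-212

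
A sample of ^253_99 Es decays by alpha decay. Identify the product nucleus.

Alpha decay: mass number changes by -4, atomic number by -2.
A: 253 − 4 = 249; Z: 99 − 2 = 97.
Z = 97 is berkelium, so the daughter is ^249_97 Bk.

Bk-249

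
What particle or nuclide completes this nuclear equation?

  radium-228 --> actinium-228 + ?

Conserve mass number: 228 = 228 + A, so A = 0.
Conserve atomic number: 88 = 89 + Z, so Z = -1.
A = 0 and Z = -1 is e⁻ — a beta-minus particle.

beta-minus particle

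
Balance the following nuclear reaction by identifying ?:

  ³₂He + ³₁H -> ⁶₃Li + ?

Conserve mass number: 3 + 3 = 6 + A, so A = 0.
Conserve atomic number: 2 + 1 = 3 + Z, so Z = 0.
A = 0 and Z = 0 is ⁰₀γ — a gamma ray.

gamma ray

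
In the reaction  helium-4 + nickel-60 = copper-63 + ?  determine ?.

proton

Conserve mass number: 4 + 60 = 63 + A, so A = 1.
Conserve atomic number: 2 + 28 = 29 + Z, so Z = 1.
A = 1 and Z = 1 is hydrogen-1 — a proton.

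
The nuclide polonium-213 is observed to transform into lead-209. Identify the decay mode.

alpha decay

ΔA = 209 − 213 = -4; ΔZ = 82 − 84 = -2.
A drops by 4 and Z drops by 2 — the signature of alpha emission.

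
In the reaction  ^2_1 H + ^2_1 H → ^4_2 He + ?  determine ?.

gamma ray

Conserve mass number: 2 + 2 = 4 + A, so A = 0.
Conserve atomic number: 1 + 1 = 2 + Z, so Z = 0.
A = 0 and Z = 0 is ^0_0 γ — a gamma ray.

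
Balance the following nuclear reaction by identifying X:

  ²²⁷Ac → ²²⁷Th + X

beta-minus particle

Conserve mass number: 227 = 227 + A, so A = 0.
Conserve atomic number: 89 = 90 + Z, so Z = -1.
A = 0 and Z = -1 is e⁻ — a beta-minus particle.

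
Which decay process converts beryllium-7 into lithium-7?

beta-plus decay or electron capture

ΔA = 7 − 7 = 0; ΔZ = 3 − 4 = -1.
A is unchanged and Z drops by 1 — a proton has become a neutron (β⁺ emission or electron capture).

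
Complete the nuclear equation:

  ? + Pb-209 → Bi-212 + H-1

Conserve mass number: A + 209 = 212 + 1, so A = 4.
Conserve atomic number: Z + 82 = 83 + 1, so Z = 2.
A = 4 and Z = 2 is He-4 — an alpha particle.

alpha particle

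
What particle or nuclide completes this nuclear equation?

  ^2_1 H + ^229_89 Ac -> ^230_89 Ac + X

Conserve mass number: 2 + 229 = 230 + A, so A = 1.
Conserve atomic number: 1 + 89 = 89 + Z, so Z = 1.
A = 1 and Z = 1 is ^1_1 H — a proton.

proton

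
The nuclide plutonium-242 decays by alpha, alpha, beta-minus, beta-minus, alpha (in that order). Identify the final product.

Start: (A, Z) = (242, 94).
After α: (238, 92).
After α: (234, 90).
After β⁻: (234, 91).
After β⁻: (234, 92).
After α: (230, 90).
Z = 90 is thorium.

Th-230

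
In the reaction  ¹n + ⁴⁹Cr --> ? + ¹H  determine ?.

V-49

Conserve mass number: 1 + 49 = A + 1, so A = 49.
Conserve atomic number: 0 + 24 = Z + 1, so Z = 23.
Z = 23 is vanadium, so the species is ⁴⁹V.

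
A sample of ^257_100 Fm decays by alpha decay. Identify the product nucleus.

Alpha decay: mass number changes by -4, atomic number by -2.
A: 257 − 4 = 253; Z: 100 − 2 = 98.
Z = 98 is californium, so the daughter is ^253_98 Cf.

Cf-253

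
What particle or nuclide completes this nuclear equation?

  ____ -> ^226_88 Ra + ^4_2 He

Conserve mass number: A = 226 + 4, so A = 230.
Conserve atomic number: Z = 88 + 2, so Z = 90.
Z = 90 is thorium, so the species is ^230_90 Th.

Th-230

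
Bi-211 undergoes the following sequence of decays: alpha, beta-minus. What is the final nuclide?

Start: (A, Z) = (211, 83).
After α: (207, 81).
After β⁻: (207, 82).
Z = 82 is lead.

Pb-207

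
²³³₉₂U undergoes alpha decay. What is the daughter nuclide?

Th-229

Alpha decay: mass number changes by -4, atomic number by -2.
A: 233 − 4 = 229; Z: 92 − 2 = 90.
Z = 90 is thorium, so the daughter is ²²⁹₉₀Th.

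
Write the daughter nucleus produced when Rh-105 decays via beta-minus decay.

Beta-minus decay: mass number changes by +0, atomic number by +1.
A: 105 = 105; Z: 45 + 1 = 46.
Z = 46 is palladium, so the daughter is Pd-105.

Pd-105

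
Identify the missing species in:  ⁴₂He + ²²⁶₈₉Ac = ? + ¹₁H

Conserve mass number: 4 + 226 = A + 1, so A = 229.
Conserve atomic number: 2 + 89 = Z + 1, so Z = 90.
Z = 90 is thorium, so the species is ²²⁹₉₀Th.

Th-229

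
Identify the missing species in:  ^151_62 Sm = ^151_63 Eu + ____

Conserve mass number: 151 = 151 + A, so A = 0.
Conserve atomic number: 62 = 63 + Z, so Z = -1.
A = 0 and Z = -1 is ^0_-1 e — a beta-minus particle.

beta-minus particle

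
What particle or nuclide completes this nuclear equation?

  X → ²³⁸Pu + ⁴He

Conserve mass number: A = 238 + 4, so A = 242.
Conserve atomic number: Z = 94 + 2, so Z = 96.
Z = 96 is curium, so the species is ²⁴²Cm.

Cm-242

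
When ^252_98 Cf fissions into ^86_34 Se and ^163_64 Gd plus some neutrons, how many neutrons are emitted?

Conserve mass number: 252 = 86 + 163 + k, so k = 252 − 249 = 3.
Check atomic number: 98 = 34 + 64 + 0 = 98. ✓

3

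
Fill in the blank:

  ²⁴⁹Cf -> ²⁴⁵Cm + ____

Conserve mass number: 249 = 245 + A, so A = 4.
Conserve atomic number: 98 = 96 + Z, so Z = 2.
A = 4 and Z = 2 is ⁴He — an alpha particle.

alpha particle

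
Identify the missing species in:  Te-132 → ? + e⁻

I-132

Conserve mass number: 132 = A + 0, so A = 132.
Conserve atomic number: 52 = Z − 1, so Z = 53.
Z = 53 is iodine, so the species is I-132.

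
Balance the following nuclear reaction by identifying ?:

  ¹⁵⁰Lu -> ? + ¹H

Conserve mass number: 150 = A + 1, so A = 149.
Conserve atomic number: 71 = Z + 1, so Z = 70.
Z = 70 is ytterbium, so the species is ¹⁴⁹Yb.

Yb-149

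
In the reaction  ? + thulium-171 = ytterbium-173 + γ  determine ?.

Conserve mass number: A + 171 = 173 + 0, so A = 2.
Conserve atomic number: Z + 69 = 70 + 0, so Z = 1.
A = 2 and Z = 1 is hydrogen-2 — a deuteron.

deuteron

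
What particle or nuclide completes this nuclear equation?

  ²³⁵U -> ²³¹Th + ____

alpha particle

Conserve mass number: 235 = 231 + A, so A = 4.
Conserve atomic number: 92 = 90 + Z, so Z = 2.
A = 4 and Z = 2 is ⁴He — an alpha particle.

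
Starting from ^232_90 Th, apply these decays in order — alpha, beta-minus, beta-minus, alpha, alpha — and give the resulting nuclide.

Start: (A, Z) = (232, 90).
After α: (228, 88).
After β⁻: (228, 89).
After β⁻: (228, 90).
After α: (224, 88).
After α: (220, 86).
Z = 86 is radon.

Rn-220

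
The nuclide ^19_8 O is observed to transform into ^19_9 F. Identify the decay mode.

ΔA = 19 − 19 = 0; ΔZ = 9 − 8 = +1.
A is unchanged and Z rises by 1 — a neutron has become a proton (β⁻ decay).

beta-minus decay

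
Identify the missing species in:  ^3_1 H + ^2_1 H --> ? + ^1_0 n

He-4

Conserve mass number: 3 + 2 = A + 1, so A = 4.
Conserve atomic number: 1 + 1 = Z + 0, so Z = 2.
A = 4 and Z = 2 is ^4_2 He — an alpha particle.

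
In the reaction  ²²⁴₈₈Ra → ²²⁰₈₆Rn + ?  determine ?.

Conserve mass number: 224 = 220 + A, so A = 4.
Conserve atomic number: 88 = 86 + Z, so Z = 2.
A = 4 and Z = 2 is ⁴₂He — an alpha particle.

alpha particle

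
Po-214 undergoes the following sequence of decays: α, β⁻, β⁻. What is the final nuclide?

Po-210

Start: (A, Z) = (214, 84).
After α: (210, 82).
After β⁻: (210, 83).
After β⁻: (210, 84).
Z = 84 is polonium.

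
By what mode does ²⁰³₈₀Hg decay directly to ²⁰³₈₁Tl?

beta-minus decay

ΔA = 203 − 203 = 0; ΔZ = 81 − 80 = +1.
A is unchanged and Z rises by 1 — a neutron has become a proton (β⁻ decay).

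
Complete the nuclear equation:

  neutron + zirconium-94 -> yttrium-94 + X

proton

Conserve mass number: 1 + 94 = 94 + A, so A = 1.
Conserve atomic number: 0 + 40 = 39 + Z, so Z = 1.
A = 1 and Z = 1 is hydrogen-1 — a proton.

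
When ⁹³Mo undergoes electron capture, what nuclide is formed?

Electron capture: mass number changes by +0, atomic number by -1.
A: 93 = 93; Z: 42 − 1 = 41.
Z = 41 is niobium, so the daughter is ⁹³Nb.

Nb-93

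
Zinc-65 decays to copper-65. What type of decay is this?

ΔA = 65 − 65 = 0; ΔZ = 29 − 30 = -1.
A is unchanged and Z drops by 1 — a proton has become a neutron (β⁺ emission or electron capture).

beta-plus decay or electron capture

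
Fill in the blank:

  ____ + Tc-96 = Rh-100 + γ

alpha particle

Conserve mass number: A + 96 = 100 + 0, so A = 4.
Conserve atomic number: Z + 43 = 45 + 0, so Z = 2.
A = 4 and Z = 2 is He-4 — an alpha particle.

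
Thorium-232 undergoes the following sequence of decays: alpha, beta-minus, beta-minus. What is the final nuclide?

Th-228

Start: (A, Z) = (232, 90).
After α: (228, 88).
After β⁻: (228, 89).
After β⁻: (228, 90).
Z = 90 is thorium.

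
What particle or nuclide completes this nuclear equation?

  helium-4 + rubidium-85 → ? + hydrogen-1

Conserve mass number: 4 + 85 = A + 1, so A = 88.
Conserve atomic number: 2 + 37 = Z + 1, so Z = 38.
Z = 38 is strontium, so the species is strontium-88.

Sr-88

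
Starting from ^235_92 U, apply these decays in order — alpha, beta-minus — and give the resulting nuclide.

Start: (A, Z) = (235, 92).
After α: (231, 90).
After β⁻: (231, 91).
Z = 91 is protactinium.

Pa-231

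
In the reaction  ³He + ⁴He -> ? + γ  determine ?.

Conserve mass number: 3 + 4 = A + 0, so A = 7.
Conserve atomic number: 2 + 2 = Z + 0, so Z = 4.
Z = 4 is beryllium, so the species is ⁷Be.

Be-7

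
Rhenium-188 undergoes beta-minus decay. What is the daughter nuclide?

Os-188

Beta-minus decay: mass number changes by +0, atomic number by +1.
A: 188 = 188; Z: 75 + 1 = 76.
Z = 76 is osmium, so the daughter is osmium-188.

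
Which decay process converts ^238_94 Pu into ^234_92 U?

alpha decay

ΔA = 234 − 238 = -4; ΔZ = 92 − 94 = -2.
A drops by 4 and Z drops by 2 — the signature of alpha emission.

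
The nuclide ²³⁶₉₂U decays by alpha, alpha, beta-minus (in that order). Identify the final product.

Ac-228

Start: (A, Z) = (236, 92).
After α: (232, 90).
After α: (228, 88).
After β⁻: (228, 89).
Z = 89 is actinium.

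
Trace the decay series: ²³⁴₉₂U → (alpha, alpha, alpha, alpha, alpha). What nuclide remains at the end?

Start: (A, Z) = (234, 92).
After α: (230, 90).
After α: (226, 88).
After α: (222, 86).
After α: (218, 84).
After α: (214, 82).
Z = 82 is lead.

Pb-214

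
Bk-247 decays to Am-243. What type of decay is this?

alpha decay

ΔA = 243 − 247 = -4; ΔZ = 95 − 97 = -2.
A drops by 4 and Z drops by 2 — the signature of alpha emission.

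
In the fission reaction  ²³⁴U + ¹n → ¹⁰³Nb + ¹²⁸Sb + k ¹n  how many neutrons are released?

Conserve mass number: 235 = 103 + 128 + k, so k = 235 − 231 = 4.
Check atomic number: 92 = 41 + 51 + 0 = 92. ✓

4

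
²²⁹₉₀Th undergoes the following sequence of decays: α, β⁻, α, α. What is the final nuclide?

At-217

Start: (A, Z) = (229, 90).
After α: (225, 88).
After β⁻: (225, 89).
After α: (221, 87).
After α: (217, 85).
Z = 85 is astatine.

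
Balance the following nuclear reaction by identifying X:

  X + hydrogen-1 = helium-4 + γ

Conserve mass number: A + 1 = 4 + 0, so A = 3.
Conserve atomic number: Z + 1 = 2 + 0, so Z = 1.
A = 3 and Z = 1 is hydrogen-3 — a triton.

triton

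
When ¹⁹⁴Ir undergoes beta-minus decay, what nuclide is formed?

Beta-minus decay: mass number changes by +0, atomic number by +1.
A: 194 = 194; Z: 77 + 1 = 78.
Z = 78 is platinum, so the daughter is ¹⁹⁴Pt.

Pt-194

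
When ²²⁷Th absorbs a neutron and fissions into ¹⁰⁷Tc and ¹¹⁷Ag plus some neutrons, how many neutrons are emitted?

Conserve mass number: 228 = 107 + 117 + k, so k = 228 − 224 = 4.
Check atomic number: 90 = 43 + 47 + 0 = 90. ✓

4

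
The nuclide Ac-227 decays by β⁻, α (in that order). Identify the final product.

Ra-223

Start: (A, Z) = (227, 89).
After β⁻: (227, 90).
After α: (223, 88).
Z = 88 is radium.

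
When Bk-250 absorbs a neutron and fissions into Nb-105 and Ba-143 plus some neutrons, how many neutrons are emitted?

3

Conserve mass number: 251 = 105 + 143 + k, so k = 251 − 248 = 3.
Check atomic number: 97 = 41 + 56 + 0 = 97. ✓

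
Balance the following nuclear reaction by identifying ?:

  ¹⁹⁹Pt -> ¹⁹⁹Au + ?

Conserve mass number: 199 = 199 + A, so A = 0.
Conserve atomic number: 78 = 79 + Z, so Z = -1.
A = 0 and Z = -1 is e⁻ — a beta-minus particle.

beta-minus particle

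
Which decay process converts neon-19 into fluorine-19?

ΔA = 19 − 19 = 0; ΔZ = 9 − 10 = -1.
A is unchanged and Z drops by 1 — a proton has become a neutron (β⁺ emission or electron capture).

beta-plus decay or electron capture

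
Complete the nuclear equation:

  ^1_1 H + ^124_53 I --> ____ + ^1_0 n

Conserve mass number: 1 + 124 = A + 1, so A = 124.
Conserve atomic number: 1 + 53 = Z + 0, so Z = 54.
Z = 54 is xenon, so the species is ^124_54 Xe.

Xe-124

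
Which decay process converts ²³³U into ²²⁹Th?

ΔA = 229 − 233 = -4; ΔZ = 90 − 92 = -2.
A drops by 4 and Z drops by 2 — the signature of alpha emission.

alpha decay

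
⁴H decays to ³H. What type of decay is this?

ΔA = 3 − 4 = -1; ΔZ = 1 − 1 = +0.
A drops by 1 with Z unchanged — a neutron was emitted.

neutron emission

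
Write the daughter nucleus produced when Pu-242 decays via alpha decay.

Alpha decay: mass number changes by -4, atomic number by -2.
A: 242 − 4 = 238; Z: 94 − 2 = 92.
Z = 92 is uranium, so the daughter is U-238.

U-238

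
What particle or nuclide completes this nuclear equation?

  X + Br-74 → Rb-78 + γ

alpha particle

Conserve mass number: A + 74 = 78 + 0, so A = 4.
Conserve atomic number: Z + 35 = 37 + 0, so Z = 2.
A = 4 and Z = 2 is He-4 — an alpha particle.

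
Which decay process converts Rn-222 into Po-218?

alpha decay

ΔA = 218 − 222 = -4; ΔZ = 84 − 86 = -2.
A drops by 4 and Z drops by 2 — the signature of alpha emission.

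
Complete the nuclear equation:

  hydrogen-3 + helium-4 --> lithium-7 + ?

gamma ray

Conserve mass number: 3 + 4 = 7 + A, so A = 0.
Conserve atomic number: 1 + 2 = 3 + Z, so Z = 0.
A = 0 and Z = 0 is γ — a gamma ray.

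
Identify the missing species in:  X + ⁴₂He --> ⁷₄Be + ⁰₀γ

He-3

Conserve mass number: A + 4 = 7 + 0, so A = 3.
Conserve atomic number: Z + 2 = 4 + 0, so Z = 2.
Z = 2 is helium, so the species is ³₂He.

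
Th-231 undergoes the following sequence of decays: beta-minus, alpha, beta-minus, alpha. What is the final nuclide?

Start: (A, Z) = (231, 90).
After β⁻: (231, 91).
After α: (227, 89).
After β⁻: (227, 90).
After α: (223, 88).
Z = 88 is radium.

Ra-223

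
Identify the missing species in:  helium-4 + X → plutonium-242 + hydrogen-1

Conserve mass number: 4 + A = 242 + 1, so A = 239.
Conserve atomic number: 2 + Z = 94 + 1, so Z = 93.
Z = 93 is neptunium, so the species is neptunium-239.

Np-239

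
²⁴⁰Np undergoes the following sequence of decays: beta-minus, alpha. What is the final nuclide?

U-236

Start: (A, Z) = (240, 93).
After β⁻: (240, 94).
After α: (236, 92).
Z = 92 is uranium.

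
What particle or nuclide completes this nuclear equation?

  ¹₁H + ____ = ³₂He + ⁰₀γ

deuteron

Conserve mass number: 1 + A = 3 + 0, so A = 2.
Conserve atomic number: 1 + Z = 2 + 0, so Z = 1.
A = 2 and Z = 1 is ²₁H — a deuteron.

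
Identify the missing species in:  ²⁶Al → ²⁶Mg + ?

Conserve mass number: 26 = 26 + A, so A = 0.
Conserve atomic number: 13 = 12 + Z, so Z = 1.
A = 0 and Z = 1 is e⁺ — a positron.

positron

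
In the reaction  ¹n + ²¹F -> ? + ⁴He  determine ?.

Conserve mass number: 1 + 21 = A + 4, so A = 18.
Conserve atomic number: 0 + 9 = Z + 2, so Z = 7.
Z = 7 is nitrogen, so the species is ¹⁸N.

N-18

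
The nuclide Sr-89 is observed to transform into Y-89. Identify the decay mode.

ΔA = 89 − 89 = 0; ΔZ = 39 − 38 = +1.
A is unchanged and Z rises by 1 — a neutron has become a proton (β⁻ decay).

beta-minus decay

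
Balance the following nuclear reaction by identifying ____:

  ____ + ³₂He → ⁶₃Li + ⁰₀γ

triton

Conserve mass number: A + 3 = 6 + 0, so A = 3.
Conserve atomic number: Z + 2 = 3 + 0, so Z = 1.
A = 3 and Z = 1 is ³₁H — a triton.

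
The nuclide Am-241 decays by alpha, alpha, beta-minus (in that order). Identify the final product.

Start: (A, Z) = (241, 95).
After α: (237, 93).
After α: (233, 91).
After β⁻: (233, 92).
Z = 92 is uranium.

U-233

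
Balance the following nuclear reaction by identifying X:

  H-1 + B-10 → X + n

Conserve mass number: 1 + 10 = A + 1, so A = 10.
Conserve atomic number: 1 + 5 = Z + 0, so Z = 6.
Z = 6 is carbon, so the species is C-10.

C-10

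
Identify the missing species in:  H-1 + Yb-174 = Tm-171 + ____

Conserve mass number: 1 + 174 = 171 + A, so A = 4.
Conserve atomic number: 1 + 70 = 69 + Z, so Z = 2.
A = 4 and Z = 2 is He-4 — an alpha particle.

alpha particle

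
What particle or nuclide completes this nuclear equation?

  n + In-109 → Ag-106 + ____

Conserve mass number: 1 + 109 = 106 + A, so A = 4.
Conserve atomic number: 0 + 49 = 47 + Z, so Z = 2.
A = 4 and Z = 2 is He-4 — an alpha particle.

alpha particle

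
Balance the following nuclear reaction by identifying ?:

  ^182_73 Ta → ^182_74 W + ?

beta-minus particle

Conserve mass number: 182 = 182 + A, so A = 0.
Conserve atomic number: 73 = 74 + Z, so Z = -1.
A = 0 and Z = -1 is ^0_-1 e — a beta-minus particle.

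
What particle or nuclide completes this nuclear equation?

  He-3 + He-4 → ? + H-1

Conserve mass number: 3 + 4 = A + 1, so A = 6.
Conserve atomic number: 2 + 2 = Z + 1, so Z = 3.
Z = 3 is lithium, so the species is Li-6.

Li-6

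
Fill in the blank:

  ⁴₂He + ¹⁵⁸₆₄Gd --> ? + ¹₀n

Dy-161

Conserve mass number: 4 + 158 = A + 1, so A = 161.
Conserve atomic number: 2 + 64 = Z + 0, so Z = 66.
Z = 66 is dysprosium, so the species is ¹⁶¹₆₆Dy.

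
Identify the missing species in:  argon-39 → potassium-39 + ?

beta-minus particle

Conserve mass number: 39 = 39 + A, so A = 0.
Conserve atomic number: 18 = 19 + Z, so Z = -1.
A = 0 and Z = -1 is e⁻ — a beta-minus particle.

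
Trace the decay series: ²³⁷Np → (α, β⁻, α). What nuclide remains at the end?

Th-229

Start: (A, Z) = (237, 93).
After α: (233, 91).
After β⁻: (233, 92).
After α: (229, 90).
Z = 90 is thorium.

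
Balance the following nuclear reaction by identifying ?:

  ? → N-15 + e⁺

Conserve mass number: A = 15 + 0, so A = 15.
Conserve atomic number: Z = 7 + 1, so Z = 8.
Z = 8 is oxygen, so the species is O-15.

O-15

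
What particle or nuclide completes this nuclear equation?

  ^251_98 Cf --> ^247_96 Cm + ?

alpha particle

Conserve mass number: 251 = 247 + A, so A = 4.
Conserve atomic number: 98 = 96 + Z, so Z = 2.
A = 4 and Z = 2 is ^4_2 He — an alpha particle.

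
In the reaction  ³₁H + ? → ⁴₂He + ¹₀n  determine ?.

deuteron

Conserve mass number: 3 + A = 4 + 1, so A = 2.
Conserve atomic number: 1 + Z = 2 + 0, so Z = 1.
A = 2 and Z = 1 is ²₁H — a deuteron.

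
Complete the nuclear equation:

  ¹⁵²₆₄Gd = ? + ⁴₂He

Sm-148

Conserve mass number: 152 = A + 4, so A = 148.
Conserve atomic number: 64 = Z + 2, so Z = 62.
Z = 62 is samarium, so the species is ¹⁴⁸₆₂Sm.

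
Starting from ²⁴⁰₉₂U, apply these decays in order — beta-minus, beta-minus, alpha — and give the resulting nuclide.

Start: (A, Z) = (240, 92).
After β⁻: (240, 93).
After β⁻: (240, 94).
After α: (236, 92).
Z = 92 is uranium.

U-236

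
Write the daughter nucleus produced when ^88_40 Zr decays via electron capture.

Electron capture: mass number changes by +0, atomic number by -1.
A: 88 = 88; Z: 40 − 1 = 39.
Z = 39 is yttrium, so the daughter is ^88_39 Y.

Y-88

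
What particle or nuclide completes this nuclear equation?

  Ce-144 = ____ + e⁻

Pr-144

Conserve mass number: 144 = A + 0, so A = 144.
Conserve atomic number: 58 = Z − 1, so Z = 59.
Z = 59 is praseodymium, so the species is Pr-144.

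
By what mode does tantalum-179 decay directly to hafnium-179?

beta-plus decay or electron capture

ΔA = 179 − 179 = 0; ΔZ = 72 − 73 = -1.
A is unchanged and Z drops by 1 — a proton has become a neutron (β⁺ emission or electron capture).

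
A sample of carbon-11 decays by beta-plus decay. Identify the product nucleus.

B-11

Beta-plus decay: mass number changes by +0, atomic number by -1.
A: 11 = 11; Z: 6 − 1 = 5.
Z = 5 is boron, so the daughter is boron-11.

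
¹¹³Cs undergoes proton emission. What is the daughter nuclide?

Xe-112

Proton emission: mass number changes by -1, atomic number by -1.
A: 113 − 1 = 112; Z: 55 − 1 = 54.
Z = 54 is xenon, so the daughter is ¹¹²Xe.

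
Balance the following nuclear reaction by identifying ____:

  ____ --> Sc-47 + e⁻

Ca-47

Conserve mass number: A = 47 + 0, so A = 47.
Conserve atomic number: Z = 21 − 1, so Z = 20.
Z = 20 is calcium, so the species is Ca-47.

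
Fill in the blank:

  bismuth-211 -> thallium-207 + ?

alpha particle

Conserve mass number: 211 = 207 + A, so A = 4.
Conserve atomic number: 83 = 81 + Z, so Z = 2.
A = 4 and Z = 2 is helium-4 — an alpha particle.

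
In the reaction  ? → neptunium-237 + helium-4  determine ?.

Am-241

Conserve mass number: A = 237 + 4, so A = 241.
Conserve atomic number: Z = 93 + 2, so Z = 95.
Z = 95 is americium, so the species is americium-241.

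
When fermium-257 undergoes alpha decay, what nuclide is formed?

Alpha decay: mass number changes by -4, atomic number by -2.
A: 257 − 4 = 253; Z: 100 − 2 = 98.
Z = 98 is californium, so the daughter is californium-253.

Cf-253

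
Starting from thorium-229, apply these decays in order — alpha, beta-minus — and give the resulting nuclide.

Start: (A, Z) = (229, 90).
After α: (225, 88).
After β⁻: (225, 89).
Z = 89 is actinium.

Ac-225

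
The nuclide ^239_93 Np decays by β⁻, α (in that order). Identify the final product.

U-235

Start: (A, Z) = (239, 93).
After β⁻: (239, 94).
After α: (235, 92).
Z = 92 is uranium.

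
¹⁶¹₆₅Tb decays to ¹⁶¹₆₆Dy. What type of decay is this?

ΔA = 161 − 161 = 0; ΔZ = 66 − 65 = +1.
A is unchanged and Z rises by 1 — a neutron has become a proton (β⁻ decay).

beta-minus decay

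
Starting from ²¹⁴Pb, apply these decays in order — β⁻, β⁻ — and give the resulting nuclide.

Po-214

Start: (A, Z) = (214, 82).
After β⁻: (214, 83).
After β⁻: (214, 84).
Z = 84 is polonium.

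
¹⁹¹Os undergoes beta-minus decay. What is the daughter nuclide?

Ir-191

Beta-minus decay: mass number changes by +0, atomic number by +1.
A: 191 = 191; Z: 76 + 1 = 77.
Z = 77 is iridium, so the daughter is ¹⁹¹Ir.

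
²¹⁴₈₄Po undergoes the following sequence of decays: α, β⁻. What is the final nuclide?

Start: (A, Z) = (214, 84).
After α: (210, 82).
After β⁻: (210, 83).
Z = 83 is bismuth.

Bi-210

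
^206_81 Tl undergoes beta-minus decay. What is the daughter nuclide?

Pb-206

Beta-minus decay: mass number changes by +0, atomic number by +1.
A: 206 = 206; Z: 81 + 1 = 82.
Z = 82 is lead, so the daughter is ^206_82 Pb.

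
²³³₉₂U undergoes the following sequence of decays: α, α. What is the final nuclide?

Start: (A, Z) = (233, 92).
After α: (229, 90).
After α: (225, 88).
Z = 88 is radium.

Ra-225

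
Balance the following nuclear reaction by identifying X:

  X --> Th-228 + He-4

Conserve mass number: A = 228 + 4, so A = 232.
Conserve atomic number: Z = 90 + 2, so Z = 92.
Z = 92 is uranium, so the species is U-232.

U-232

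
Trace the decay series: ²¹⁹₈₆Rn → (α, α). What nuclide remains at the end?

Pb-211

Start: (A, Z) = (219, 86).
After α: (215, 84).
After α: (211, 82).
Z = 82 is lead.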